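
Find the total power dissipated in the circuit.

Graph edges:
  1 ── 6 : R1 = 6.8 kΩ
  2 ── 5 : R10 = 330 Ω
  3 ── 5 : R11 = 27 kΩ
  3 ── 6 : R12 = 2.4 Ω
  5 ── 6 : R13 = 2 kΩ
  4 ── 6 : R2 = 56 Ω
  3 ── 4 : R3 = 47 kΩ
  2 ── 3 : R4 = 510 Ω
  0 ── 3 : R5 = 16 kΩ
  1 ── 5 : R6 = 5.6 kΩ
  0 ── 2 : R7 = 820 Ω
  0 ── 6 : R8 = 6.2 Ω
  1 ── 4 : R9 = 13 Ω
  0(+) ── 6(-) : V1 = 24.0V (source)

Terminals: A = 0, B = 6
Nodal analysis, taking node 6 as the 0 V reference.
Source V1 fixes V_0 = 24 V.
KCL at each unknown node (sum of currents leaving = 0; resistances in Ω):
  Node 1: (V_1 - 0)/6800 + (V_1 - V_5)/5600 + (V_1 - V_4)/13 = 0
  Node 2: (V_2 - V_3)/510 + (V_2 - 24)/820 + (V_2 - V_5)/330 = 0
  Node 3: (V_3 - V_4)/47000 + (V_3 - V_2)/510 + (V_3 - 24)/16000 + (V_3 - V_5)/27000 + (V_3 - 0)/2.4 = 0
  Node 4: (V_4 - 0)/56 + (V_4 - V_3)/47000 + (V_4 - V_1)/13 = 0
  Node 5: (V_5 - V_1)/5600 + (V_5 - V_2)/330 + (V_5 - V_3)/27000 + (V_5 - 0)/2000 = 0
Collecting terms (coefficients in siemens):
  0.07725·V_1 - 0.07692·V_4 - 0.0001786·V_5 = 0
  0.006211·V_2 - 0.001961·V_3 - 0.00303·V_5 = 0.02927
  0.4187·V_3 - 0.001961·V_2 - 0.00002128·V_4 - 0.00003704·V_5 = 0.0015
  0.0948·V_4 - 0.07692·V_1 - 0.00002128·V_3 = 0
  0.003746·V_5 - 0.0001786·V_1 - 0.00303·V_2 - 0.00003704·V_3 = 0
Solving these 5 simultaneous equations (Gaussian elimination) gives:
  V_1 = 0.07616 V, V_2 = 7.81 V, V_3 = 0.04072 V, V_4 = 0.06181 V
  V_5 = 6.322 V
Power in each resistor, P = (ΔV)²/R:
  P_R1 = (0.07616 - 0)²/6800 = 0.0000008531 W
  P_R2 = (0.06181 - 0)²/56 = 0.00006822 W
  P_R3 = (0.04072 - 0.06181)²/47000 = 0.000000009466 W
  P_R4 = (7.81 - 0.04072)²/510 = 0.1184 W
  P_R5 = (24 - 0.04072)²/16000 = 0.03588 W
  P_R6 = (0.07616 - 6.322)²/5600 = 0.006967 W
  P_R7 = (24 - 7.81)²/820 = 0.3196 W
  P_R8 = (24 - 0)²/6.2 = 92.9 W
  P_R9 = (0.07616 - 0.06181)²/13 = 0.00001585 W
  P_R10 = (7.81 - 6.322)²/330 = 0.00671 W
  P_R11 = (0.04072 - 6.322)²/27000 = 0.001461 W
  P_R12 = (0.04072 - 0)²/2.4 = 0.0006907 W
  P_R13 = (6.322 - 0)²/2000 = 0.01999 W
P_total = P_R1 + P_R2 + P_R3 + P_R4 + P_R5 + P_R6 + P_R7 + P_R8 + P_R9 + P_R10 + P_R11 + P_R12 + P_R13 = 93.41 W

Final answer: 93.41 W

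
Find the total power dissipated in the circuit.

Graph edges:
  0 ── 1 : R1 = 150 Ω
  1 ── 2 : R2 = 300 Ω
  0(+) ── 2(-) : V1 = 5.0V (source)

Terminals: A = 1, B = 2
Nodal analysis, taking node 2 as the 0 V reference.
Source V1 fixes V_0 = 5 V.
KCL at each unknown node (sum of currents leaving = 0; resistances in Ω):
  Node 1: (V_1 - 5)/150 + (V_1 - 0)/300 = 0
Collecting terms: 0.01 × V_1 = 0.03333  =>  V_1 = 3.333 V
Power in each resistor, P = (ΔV)²/R:
  P_R1 = (5 - 3.333)²/150 = 0.01852 W
  P_R2 = (3.333 - 0)²/300 = 0.03704 W
P_total = P_R1 + P_R2 = 0.05556 W

Final answer: 0.05556 W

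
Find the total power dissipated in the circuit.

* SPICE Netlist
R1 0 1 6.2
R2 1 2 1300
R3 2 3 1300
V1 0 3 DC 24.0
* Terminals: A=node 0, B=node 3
Nodal analysis, taking node 3 as the 0 V reference.
Source V1 fixes V_0 = 24 V.
KCL at each unknown node (sum of currents leaving = 0; resistances in Ω):
  Node 1: (V_1 - 24)/6.2 + (V_1 - V_2)/1300 = 0
  Node 2: (V_2 - V_1)/1300 + (V_2 - 0)/1300 = 0
Collecting terms (coefficients in siemens):
  0.1621·V_1 - 0.0007692·V_2 = 3.871
  0.001538·V_2 - 0.0007692·V_1 = 0
Determinant D = (0.1621)(0.001538) - (-0.0007692)(-0.0007692) = 0.0002487
V_1 = [(3.871)(0.001538) - (-0.0007692)(0)]/D = 23.94 V
V_2 = [(0.1621)(0) - (3.871)(-0.0007692)]/D = 11.97 V
Power in each resistor, P = (ΔV)²/R:
  P_R1 = (24 - 23.94)²/6.2 = 0.0005258 W
  P_R2 = (23.94 - 11.97)²/1300 = 0.1102 W
  P_R3 = (11.97 - 0)²/1300 = 0.1102 W
P_total = P_R1 + P_R2 + P_R3 = 0.221 W

Final answer: 0.221 W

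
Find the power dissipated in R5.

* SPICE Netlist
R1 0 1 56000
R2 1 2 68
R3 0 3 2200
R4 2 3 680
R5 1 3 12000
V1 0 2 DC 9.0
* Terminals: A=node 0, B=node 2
Nodal analysis, taking node 2 as the 0 V reference.
Source V1 fixes V_0 = 9 V.
KCL at each unknown node (sum of currents leaving = 0; resistances in Ω):
  Node 1: (V_1 - 9)/56000 + (V_1 - 0)/68 + (V_1 - V_3)/12000 = 0
  Node 3: (V_3 - 9)/2200 + (V_3 - 0)/680 + (V_3 - V_1)/12000 = 0
Collecting terms (coefficients in siemens):
  0.01481·V_1 - 0.00008333·V_3 = 0.0001607
  0.002008·V_3 - 0.00008333·V_1 = 0.004091
Determinant D = (0.01481)(0.002008) - (-0.00008333)(-0.00008333) = 0.00002973
V_1 = [(0.0001607)(0.002008) - (-0.00008333)(0.004091)]/D = 0.02232 V
V_3 = [(0.01481)(0.004091) - (0.0001607)(-0.00008333)]/D = 2.038 V
I_R5 = (V_1 - V_3)/R5 = (0.02232 - 2.038)/12000 = -0.000168 A
P_R5 = I_R5² × R5 = (-0.000168)² × 12000 = 0.0003385 W

Final answer: 0.0003385 W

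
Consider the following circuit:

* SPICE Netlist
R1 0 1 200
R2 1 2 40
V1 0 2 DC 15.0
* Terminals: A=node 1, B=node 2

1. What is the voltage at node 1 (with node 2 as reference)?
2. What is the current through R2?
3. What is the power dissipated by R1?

Nodal analysis, taking node 2 as the 0 V reference.
Source V1 fixes V_0 = 15 V.
KCL at each unknown node (sum of currents leaving = 0; resistances in Ω):
  Node 1: (V_1 - 15)/200 + (V_1 - 0)/40 = 0
Collecting terms: 0.03 × V_1 = 0.075  =>  V_1 = 2.5 V
Part 1:
  Read off the nodal solution: V_1 = 2.5 V
Part 2:
  I_R2 = (V_1 - V_2)/R2 = (2.5 - 0)/40 = 0.0625 A
  Magnitude: I_R2 = 0.0625 A
Part 3:
  I_R1 = (V_0 - V_1)/R1 = (15 - 2.5)/200 = 0.0625 A
  P_R1 = I_R1² × R1 = (0.0625)² × 200 = 0.7812 W

Final answers:
1. V_1 = 2.5 V
2. I_R2 = 0.0625 A
3. P_R1 = 0.7812 W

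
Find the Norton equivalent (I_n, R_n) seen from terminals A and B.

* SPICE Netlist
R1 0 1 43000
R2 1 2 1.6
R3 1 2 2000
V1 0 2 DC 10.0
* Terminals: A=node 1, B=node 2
Find the Thévenin equivalent first; then I_n = V_th/R_th and R_n = R_th.
Step 1 — V_th is the open-circuit voltage V_A - V_B (nothing connected across the terminals).
Nodal analysis, taking node 2 as the 0 V reference.
Source V1 fixes V_0 = 10 V.
KCL at each unknown node (sum of currents leaving = 0; resistances in Ω):
  Node 1: (V_1 - 10)/43000 + (V_1 - 0)/1.6 + (V_1 - 0)/2000 = 0
Collecting terms: 0.6255 × V_1 = 0.0002326  =>  V_1 = 0.0003718 V
V_th = V_1 - V_2 = 0.0003718 - 0 = 0.0003718 V
Step 2 — R_th: zero the source — replace V1 by a short circuit (node 2 merges into node 0) — and find the resistance seen between A (node 1) and B (node 0).
Reduce the network between node 1 (A) and node 0 (B) by series/parallel combination:
  Rp1 = R1 ‖ R2 ‖ R3 (parallel, all between nodes 0 and 1) = 1/(1/43000 + 1/1.6 + 1/2000) = 1.599 Ω
R_th = 1.599 Ω
I_n = V_th/R_th = 0.0003718/1.599 = 0.0002326 A, and R_n = R_th = 1.599 Ω

Final answer: I_n = 0.0002326 A, R_n = 1.599 Ω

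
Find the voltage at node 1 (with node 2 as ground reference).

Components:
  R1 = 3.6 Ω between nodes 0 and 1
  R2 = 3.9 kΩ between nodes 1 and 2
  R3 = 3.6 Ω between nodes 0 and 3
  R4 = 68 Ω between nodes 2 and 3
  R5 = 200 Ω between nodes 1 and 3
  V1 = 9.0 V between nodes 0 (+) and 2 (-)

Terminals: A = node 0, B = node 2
Nodal analysis, taking node 2 as the 0 V reference.
Source V1 fixes V_0 = 9 V.
KCL at each unknown node (sum of currents leaving = 0; resistances in Ω):
  Node 1: (V_1 - 9)/3.6 + (V_1 - 0)/3900 + (V_1 - V_3)/200 = 0
  Node 3: (V_3 - 9)/3.6 + (V_3 - 0)/68 + (V_3 - V_1)/200 = 0
Collecting terms (coefficients in siemens):
  0.283·V_1 - 0.005·V_3 = 2.5
  0.2975·V_3 - 0.005·V_1 = 2.5
Determinant D = (0.283)(0.2975) - (-0.005)(-0.005) = 0.08417
V_1 = [(2.5)(0.2975) - (-0.005)(2.5)]/D = 8.984 V
V_3 = [(0.283)(2.5) - (2.5)(-0.005)]/D = 8.555 V
The requested potential is V_1 = 8.984 V.

Final answer: V_1 = 8.984 V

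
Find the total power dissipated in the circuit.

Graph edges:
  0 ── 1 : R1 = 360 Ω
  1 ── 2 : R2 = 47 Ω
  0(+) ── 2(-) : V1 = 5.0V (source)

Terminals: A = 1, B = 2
Nodal analysis, taking node 2 as the 0 V reference.
Source V1 fixes V_0 = 5 V.
KCL at each unknown node (sum of currents leaving = 0; resistances in Ω):
  Node 1: (V_1 - 5)/360 + (V_1 - 0)/47 = 0
Collecting terms: 0.02405 × V_1 = 0.01389  =>  V_1 = 0.5774 V
Power in each resistor, P = (ΔV)²/R:
  P_R1 = (5 - 0.5774)²/360 = 0.05433 W
  P_R2 = (0.5774 - 0)²/47 = 0.007093 W
P_total = P_R1 + P_R2 = 0.06143 W

Final answer: 0.06143 W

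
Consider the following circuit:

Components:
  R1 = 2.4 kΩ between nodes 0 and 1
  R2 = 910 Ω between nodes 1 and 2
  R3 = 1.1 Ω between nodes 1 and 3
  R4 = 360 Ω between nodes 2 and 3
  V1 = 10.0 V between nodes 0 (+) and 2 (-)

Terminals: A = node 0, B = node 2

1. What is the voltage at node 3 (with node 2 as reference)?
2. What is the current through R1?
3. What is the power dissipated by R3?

Nodal analysis, taking node 2 as the 0 V reference.
Source V1 fixes V_0 = 10 V.
KCL at each unknown node (sum of currents leaving = 0; resistances in Ω):
  Node 1: (V_1 - 10)/2400 + (V_1 - 0)/910 + (V_1 - V_3)/1.1 = 0
  Node 3: (V_3 - V_1)/1.1 + (V_3 - 0)/360 = 0
Collecting terms (coefficients in siemens):
  0.9106·V_1 - 0.9091·V_3 = 0.004167
  0.9119·V_3 - 0.9091·V_1 = 0
Determinant D = (0.9106)(0.9119) - (-0.9091)(-0.9091) = 0.003907
V_1 = [(0.004167)(0.9119) - (-0.9091)(0)]/D = 0.9724 V
V_3 = [(0.9106)(0) - (0.004167)(-0.9091)]/D = 0.9694 V
Part 1:
  Read off the nodal solution: V_3 = 0.9694 V
Part 2:
  I_R1 = (V_0 - V_1)/R1 = (10 - 0.9724)/2400 = 0.003761 A
  Magnitude: I_R1 = 0.003761 A
Part 3:
  I_R3 = (V_1 - V_3)/R3 = (0.9724 - 0.9694)/1.1 = 0.002693 A
  P_R3 = I_R3² × R3 = (0.002693)² × 1.1 = 0.000007977 W

Final answers:
1. V_3 = 0.9694 V
2. I_R1 = 0.003761 A
3. P_R3 = 7.977e-06 W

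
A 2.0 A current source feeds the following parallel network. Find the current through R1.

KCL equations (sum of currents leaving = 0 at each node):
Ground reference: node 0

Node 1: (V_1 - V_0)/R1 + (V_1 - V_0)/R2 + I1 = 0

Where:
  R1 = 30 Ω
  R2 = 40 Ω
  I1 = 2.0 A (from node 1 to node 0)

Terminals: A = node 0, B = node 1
All resistors sit directly between nodes 0 and 1, so they are in parallel and share one voltage V; the full source current 2 A splits among them.
1/R_par = 1/30 + 1/40 = 0.05833 S  =>  R_par = 17.14 Ω
V = I × R_par = 2 × 17.14 = 34.29 V
I_R1 = V/R1 = 34.29/30 = 1.143 A

Final answer: 1.143 A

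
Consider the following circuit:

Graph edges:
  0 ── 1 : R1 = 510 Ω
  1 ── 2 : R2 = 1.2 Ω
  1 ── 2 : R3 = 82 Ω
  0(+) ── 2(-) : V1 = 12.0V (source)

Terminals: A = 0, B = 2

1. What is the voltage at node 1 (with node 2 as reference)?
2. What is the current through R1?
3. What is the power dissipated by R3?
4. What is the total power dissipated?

Nodal analysis, taking node 2 as the 0 V reference.
Source V1 fixes V_0 = 12 V.
KCL at each unknown node (sum of currents leaving = 0; resistances in Ω):
  Node 1: (V_1 - 12)/510 + (V_1 - 0)/1.2 + (V_1 - 0)/82 = 0
Collecting terms: 0.8475 × V_1 = 0.02353  =>  V_1 = 0.02776 V
Part 1:
  Read off the nodal solution: V_1 = 0.02776 V
Part 2:
  I_R1 = (V_0 - V_1)/R1 = (12 - 0.02776)/510 = 0.02347 A
  Magnitude: I_R1 = 0.02347 A
Part 3:
  I_R3 = (V_1 - V_2)/R3 = (0.02776 - 0)/82 = 0.0003386 A
  P_R3 = I_R3² × R3 = (0.0003386)² × 82 = 0.0000094 W
Part 4:
  Power in each resistor, P = (ΔV)²/R:
    P_R1 = (12 - 0.02776)²/510 = 0.281 W
    P_R2 = (0.02776 - 0)²/1.2 = 0.0006424 W
    P_R3 = (0.02776 - 0)²/82 = 0.0000094 W
  P_total = P_R1 + P_R2 + P_R3 = 0.2817 W

Final answers:
1. V_1 = 0.02776 V
2. I_R1 = 0.02347 A
3. P_R3 = 9.4e-06 W
4. P_total = 0.2817 W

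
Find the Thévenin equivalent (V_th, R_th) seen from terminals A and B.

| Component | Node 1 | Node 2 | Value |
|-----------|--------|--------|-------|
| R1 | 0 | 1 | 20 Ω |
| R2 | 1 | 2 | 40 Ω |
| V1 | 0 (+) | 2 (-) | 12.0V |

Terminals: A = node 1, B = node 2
Step 1 — V_th is the open-circuit voltage V_A - V_B (nothing connected across the terminals).
Nodal analysis, taking node 2 as the 0 V reference.
Source V1 fixes V_0 = 12 V.
KCL at each unknown node (sum of currents leaving = 0; resistances in Ω):
  Node 1: (V_1 - 12)/20 + (V_1 - 0)/40 = 0
Collecting terms: 0.075 × V_1 = 0.6  =>  V_1 = 8 V
V_th = V_1 - V_2 = 8 - 0 = 8 V
Step 2 — R_th: zero the source — replace V1 by a short circuit (node 2 merges into node 0) — and find the resistance seen between A (node 1) and B (node 0).
Reduce the network between node 1 (A) and node 0 (B) by series/parallel combination:
  Rp1 = R1 ‖ R2 (parallel, both between nodes 0 and 1) = 1/(1/20 + 1/40) = 13.33 Ω
R_th = 13.33 Ω

Final answer: V_th = 8 V, R_th = 13.33 Ω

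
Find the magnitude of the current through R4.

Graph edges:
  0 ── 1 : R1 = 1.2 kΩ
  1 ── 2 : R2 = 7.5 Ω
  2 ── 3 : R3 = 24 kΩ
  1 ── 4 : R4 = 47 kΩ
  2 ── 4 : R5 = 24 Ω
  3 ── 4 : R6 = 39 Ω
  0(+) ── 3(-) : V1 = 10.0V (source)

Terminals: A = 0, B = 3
Nodal analysis, taking node 3 as the 0 V reference.
Source V1 fixes V_0 = 10 V.
KCL at each unknown node (sum of currents leaving = 0; resistances in Ω):
  Node 1: (V_1 - 10)/1200 + (V_1 - V_2)/7.5 + (V_1 - V_4)/47000 = 0
  Node 2: (V_2 - V_1)/7.5 + (V_2 - 0)/24000 + (V_2 - V_4)/24 = 0
  Node 4: (V_4 - V_1)/47000 + (V_4 - V_2)/24 + (V_4 - 0)/39 = 0
Collecting terms (coefficients in siemens):
  0.1342·V_1 - 0.1333·V_2 - 0.00002128·V_4 = 0.008333
  0.175·V_2 - 0.1333·V_1 - 0.04167·V_4 = 0
  0.06733·V_4 - 0.00002128·V_1 - 0.04167·V_2 = 0
Solving these 3 simultaneous equations (Gaussian elimination) gives:
  V_1 = 0.5535 V, V_2 = 0.4945 V, V_4 = 0.3062 V
I_R4 = (V_1 - V_4)/R4 = (0.5535 - 0.3062)/47000 = 0.000005262 A
|I_R4| = 0.000005262 A

Final answer: |I_R4| = 5.262e-06 A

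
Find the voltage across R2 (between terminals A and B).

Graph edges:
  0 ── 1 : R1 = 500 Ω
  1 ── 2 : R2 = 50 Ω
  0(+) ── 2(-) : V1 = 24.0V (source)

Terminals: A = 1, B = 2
R1 and R2 are in series across V1 (node 0 → node 1 → node 2), and the output A–B is taken across R2, so this is a voltage divider.
Series current: I = V1/(R1 + R2) = 24/(500 + 50) = 24/550 = 0.04364 A
V_R2 = I × R2 = V1 × R2/(R1 + R2) = 24 × 50/550 = 2.182 V

Final answer: 2.182 V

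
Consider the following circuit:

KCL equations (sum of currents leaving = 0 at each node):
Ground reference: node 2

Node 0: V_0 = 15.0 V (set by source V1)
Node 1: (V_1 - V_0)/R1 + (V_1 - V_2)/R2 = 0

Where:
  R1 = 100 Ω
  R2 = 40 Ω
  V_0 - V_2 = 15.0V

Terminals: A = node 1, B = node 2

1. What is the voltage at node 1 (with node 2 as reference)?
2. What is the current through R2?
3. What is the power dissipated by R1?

Nodal analysis, taking node 2 as the 0 V reference.
Source V1 fixes V_0 = 15 V.
KCL at each unknown node (sum of currents leaving = 0; resistances in Ω):
  Node 1: (V_1 - 15)/100 + (V_1 - 0)/40 = 0
Collecting terms: 0.035 × V_1 = 0.15  =>  V_1 = 4.286 V
Part 1:
  Read off the nodal solution: V_1 = 4.286 V
Part 2:
  I_R2 = (V_1 - V_2)/R2 = (4.286 - 0)/40 = 0.1071 A
  Magnitude: I_R2 = 0.1071 A
Part 3:
  I_R1 = (V_0 - V_1)/R1 = (15 - 4.286)/100 = 0.1071 A
  P_R1 = I_R1² × R1 = (0.1071)² × 100 = 1.148 W

Final answers:
1. V_1 = 4.286 V
2. I_R2 = 0.1071 A
3. P_R1 = 1.148 W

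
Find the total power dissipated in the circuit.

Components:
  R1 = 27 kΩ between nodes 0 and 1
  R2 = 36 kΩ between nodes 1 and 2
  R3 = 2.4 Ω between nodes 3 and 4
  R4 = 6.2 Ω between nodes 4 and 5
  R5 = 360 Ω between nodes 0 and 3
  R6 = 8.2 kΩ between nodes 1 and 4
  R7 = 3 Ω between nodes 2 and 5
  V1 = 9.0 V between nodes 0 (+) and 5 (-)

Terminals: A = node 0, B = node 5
Nodal analysis, taking node 5 as the 0 V reference.
Source V1 fixes V_0 = 9 V.
KCL at each unknown node (sum of currents leaving = 0; resistances in Ω):
  Node 1: (V_1 - 9)/27000 + (V_1 - V_2)/36000 + (V_1 - V_4)/8200 = 0
  Node 2: (V_2 - V_1)/36000 + (V_2 - 0)/3 = 0
  Node 3: (V_3 - V_4)/2.4 + (V_3 - 9)/360 = 0
  Node 4: (V_4 - V_3)/2.4 + (V_4 - 0)/6.2 + (V_4 - V_1)/8200 = 0
Collecting terms (coefficients in siemens):
  0.0001868·V_1 - 0.00002778·V_2 - 0.000122·V_4 = 0.0003333
  0.3334·V_2 - 0.00002778·V_1 = 0
  0.4194·V_3 - 0.4167·V_4 = 0.025
  0.5781·V_4 - 0.000122·V_1 - 0.4167·V_3 = 0
Solving these 4 simultaneous equations (Gaussian elimination) gives:
  V_1 = 1.884 V, V_2 = 0.000157 V, V_3 = 0.2113 V, V_4 = 0.1527 V
Power in each resistor, P = (ΔV)²/R:
  P_R1 = (9 - 1.884)²/27000 = 0.001875 W
  P_R2 = (1.884 - 0.000157)²/36000 = 0.00009863 W
  P_R3 = (0.2113 - 0.1527)²/2.4 = 0.00143 W
  P_R4 = (0.1527 - 0)²/6.2 = 0.003759 W
  P_R5 = (9 - 0.2113)²/360 = 0.2146 W
  P_R6 = (1.884 - 0.1527)²/8200 = 0.0003657 W
  P_R7 = (0.000157 - 0)²/3 = 0.000000008219 W
P_total = P_R1 + P_R2 + P_R3 + P_R4 + P_R5 + P_R6 + P_R7 = 0.2221 W

Final answer: 0.2221 W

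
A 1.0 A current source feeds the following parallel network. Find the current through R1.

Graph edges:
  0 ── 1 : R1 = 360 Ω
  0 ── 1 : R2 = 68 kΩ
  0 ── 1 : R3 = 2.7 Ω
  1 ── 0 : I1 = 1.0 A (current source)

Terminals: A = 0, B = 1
All resistors sit directly between nodes 0 and 1, so they are in parallel and share one voltage V; the full source current 1 A splits among them.
1/R_par = 1/360 + 1/68000 + 1/2.7 = 0.3732 S  =>  R_par = 2.68 Ω
V = I × R_par = 1 × 2.68 = 2.68 V
I_R1 = V/R1 = 2.68/360 = 0.007444 A

Final answer: 0.007444 A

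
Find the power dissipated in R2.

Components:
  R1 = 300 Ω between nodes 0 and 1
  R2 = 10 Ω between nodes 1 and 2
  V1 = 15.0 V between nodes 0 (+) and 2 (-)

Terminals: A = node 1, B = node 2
Nodal analysis, taking node 2 as the 0 V reference.
Source V1 fixes V_0 = 15 V.
KCL at each unknown node (sum of currents leaving = 0; resistances in Ω):
  Node 1: (V_1 - 15)/300 + (V_1 - 0)/10 = 0
Collecting terms: 0.1033 × V_1 = 0.05  =>  V_1 = 0.4839 V
I_R2 = (V_1 - V_2)/R2 = (0.4839 - 0)/10 = 0.04839 A
P_R2 = I_R2² × R2 = (0.04839)² × 10 = 0.02341 W

Final answer: 0.02341 W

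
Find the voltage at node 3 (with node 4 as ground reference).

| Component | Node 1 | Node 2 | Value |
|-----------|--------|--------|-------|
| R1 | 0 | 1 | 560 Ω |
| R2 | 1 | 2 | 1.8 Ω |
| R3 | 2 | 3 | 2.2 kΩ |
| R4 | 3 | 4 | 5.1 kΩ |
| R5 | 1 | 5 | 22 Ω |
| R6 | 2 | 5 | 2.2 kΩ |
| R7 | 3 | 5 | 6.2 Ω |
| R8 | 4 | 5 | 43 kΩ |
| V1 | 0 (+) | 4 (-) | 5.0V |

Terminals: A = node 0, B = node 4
Nodal analysis, taking node 4 as the 0 V reference.
Source V1 fixes V_0 = 5 V.
KCL at each unknown node (sum of currents leaving = 0; resistances in Ω):
  Node 1: (V_1 - 5)/560 + (V_1 - V_2)/1.8 + (V_1 - V_5)/22 = 0
  Node 2: (V_2 - V_1)/1.8 + (V_2 - V_3)/2200 + (V_2 - V_5)/2200 = 0
  Node 3: (V_3 - V_2)/2200 + (V_3 - 0)/5100 + (V_3 - V_5)/6.2 = 0
  Node 5: (V_5 - V_1)/22 + (V_5 - V_2)/2200 + (V_5 - V_3)/6.2 + (V_5 - 0)/43000 = 0
Collecting terms (coefficients in siemens):
  0.6028·V_1 - 0.5556·V_2 - 0.04545·V_5 = 0.008929
  0.5565·V_2 - 0.5556·V_1 - 0.0004545·V_3 - 0.0004545·V_5 = 0
  0.1619·V_3 - 0.0004545·V_2 - 0.1613·V_5 = 0
  0.2072·V_5 - 0.04545·V_1 - 0.0004545·V_2 - 0.1613·V_3 = 0
Solving these 4 simultaneous equations (Gaussian elimination) gives:
  V_1 = 4.456 V, V_2 = 4.456 V, V_3 = 4.43 V, V_5 = 4.435 V
The requested potential is V_3 = 4.43 V.

Final answer: V_3 = 4.43 V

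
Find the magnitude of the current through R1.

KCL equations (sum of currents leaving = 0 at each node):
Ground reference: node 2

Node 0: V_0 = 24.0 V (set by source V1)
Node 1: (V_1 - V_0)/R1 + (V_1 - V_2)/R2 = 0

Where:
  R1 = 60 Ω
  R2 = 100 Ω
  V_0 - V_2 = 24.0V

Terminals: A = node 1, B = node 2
Nodal analysis, taking node 2 as the 0 V reference.
Source V1 fixes V_0 = 24 V.
KCL at each unknown node (sum of currents leaving = 0; resistances in Ω):
  Node 1: (V_1 - 24)/60 + (V_1 - 0)/100 = 0
Collecting terms: 0.02667 × V_1 = 0.4  =>  V_1 = 15 V
I_R1 = (V_0 - V_1)/R1 = (24 - 15)/60 = 0.15 A
|I_R1| = 0.15 A

Final answer: |I_R1| = 0.15 A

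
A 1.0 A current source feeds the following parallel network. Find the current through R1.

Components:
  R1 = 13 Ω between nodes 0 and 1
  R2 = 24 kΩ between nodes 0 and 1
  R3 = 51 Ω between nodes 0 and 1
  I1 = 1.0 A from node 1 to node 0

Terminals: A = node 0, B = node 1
All resistors sit directly between nodes 0 and 1, so they are in parallel and share one voltage V; the full source current 1 A splits among them.
1/R_par = 1/13 + 1/24000 + 1/51 = 0.09657 S  =>  R_par = 10.35 Ω
V = I × R_par = 1 × 10.35 = 10.35 V
I_R1 = V/R1 = 10.35/13 = 0.7965 A

Final answer: 0.7965 A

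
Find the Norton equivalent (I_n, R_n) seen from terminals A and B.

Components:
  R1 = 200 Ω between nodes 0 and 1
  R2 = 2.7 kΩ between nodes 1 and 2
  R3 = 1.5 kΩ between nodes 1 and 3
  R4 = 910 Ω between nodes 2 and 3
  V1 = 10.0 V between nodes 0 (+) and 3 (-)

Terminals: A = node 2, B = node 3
Find the Thévenin equivalent first; then I_n = V_th/R_th and R_n = R_th.
Step 1 — V_th is the open-circuit voltage V_A - V_B (nothing connected across the terminals).
Nodal analysis, taking node 3 as the 0 V reference.
Source V1 fixes V_0 = 10 V.
KCL at each unknown node (sum of currents leaving = 0; resistances in Ω):
  Node 1: (V_1 - 10)/200 + (V_1 - V_2)/2700 + (V_1 - 0)/1500 = 0
  Node 2: (V_2 - V_1)/2700 + (V_2 - 0)/910 = 0
Collecting terms (coefficients in siemens):
  0.006037·V_1 - 0.0003704·V_2 = 0.05
  0.001469·V_2 - 0.0003704·V_1 = 0
Determinant D = (0.006037)(0.001469) - (-0.0003704)(-0.0003704) = 0.000008733
V_1 = [(0.05)(0.001469) - (-0.0003704)(0)]/D = 8.412 V
V_2 = [(0.006037)(0) - (0.05)(-0.0003704)]/D = 2.121 V
V_th = V_2 - V_3 = 2.121 - 0 = 2.121 V
Step 2 — R_th: zero the source — replace V1 by a short circuit (node 3 merges into node 0) — and find the resistance seen between A (node 2) and B (node 0).
Reduce the network between node 2 (A) and node 0 (B) by series/parallel combination:
  Rp1 = R1 ‖ R3 (parallel, both between nodes 0 and 1) = 1/(1/200 + 1/1500) = 176.5 Ω
  Rs1 = R2 + Rp1 (series, joined only at node 1) = 2700 + 176.5 = 2876 Ω
  Rp2 = R4 ‖ Rs1 (parallel, both between nodes 0 and 2) = 1/(1/910 + 1/2876) = 691.3 Ω
R_th = 691.3 Ω
I_n = V_th/R_th = 2.121/691.3 = 0.003067 A, and R_n = R_th = 691.3 Ω

Final answer: I_n = 0.003067 A, R_n = 691.3 Ω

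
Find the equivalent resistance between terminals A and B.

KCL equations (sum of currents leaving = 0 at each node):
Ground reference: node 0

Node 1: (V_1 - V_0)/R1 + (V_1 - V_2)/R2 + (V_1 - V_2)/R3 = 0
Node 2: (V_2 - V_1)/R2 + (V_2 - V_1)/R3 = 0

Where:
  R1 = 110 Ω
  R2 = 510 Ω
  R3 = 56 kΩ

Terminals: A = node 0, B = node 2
Reduce the network between node 0 (A) and node 2 (B) by series/parallel combination:
  Rp1 = R2 ‖ R3 (parallel, both between nodes 1 and 2) = 1/(1/510 + 1/56000) = 505.4 Ω
  Rs1 = R1 + Rp1 (series, joined only at node 1) = 110 + 505.4 = 615.4 Ω
R_eq = 615.4 Ω

Final answer: 615.4 Ω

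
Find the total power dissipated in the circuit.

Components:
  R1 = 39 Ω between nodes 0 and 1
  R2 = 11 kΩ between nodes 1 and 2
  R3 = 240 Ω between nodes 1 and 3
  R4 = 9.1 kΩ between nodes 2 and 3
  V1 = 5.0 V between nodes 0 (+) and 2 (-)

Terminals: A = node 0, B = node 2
Nodal analysis, taking node 2 as the 0 V reference.
Source V1 fixes V_0 = 5 V.
KCL at each unknown node (sum of currents leaving = 0; resistances in Ω):
  Node 1: (V_1 - 5)/39 + (V_1 - 0)/11000 + (V_1 - V_3)/240 = 0
  Node 3: (V_3 - V_1)/240 + (V_3 - 0)/9100 = 0
Collecting terms (coefficients in siemens):
  0.0299·V_1 - 0.004167·V_3 = 0.1282
  0.004277·V_3 - 0.004167·V_1 = 0
Determinant D = (0.0299)(0.004277) - (-0.004167)(-0.004167) = 0.0001105
V_1 = [(0.1282)(0.004277) - (-0.004167)(0)]/D = 4.962 V
V_3 = [(0.0299)(0) - (0.1282)(-0.004167)]/D = 4.834 V
Power in each resistor, P = (ΔV)²/R:
  P_R1 = (5 - 4.962)²/39 = 0.00003763 W
  P_R2 = (4.962 - 0)²/11000 = 0.002238 W
  P_R3 = (4.962 - 4.834)²/240 = 0.00006773 W
  P_R4 = (0 - 4.834)²/9100 = 0.002568 W
P_total = P_R1 + P_R2 + P_R3 + P_R4 = 0.004911 W

Final answer: 0.004911 W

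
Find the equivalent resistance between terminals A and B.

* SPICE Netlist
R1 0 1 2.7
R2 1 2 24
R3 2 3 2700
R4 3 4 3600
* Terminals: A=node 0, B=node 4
Reduce the network between node 0 (A) and node 4 (B) by series/parallel combination:
  Rs1 = R1 + R2 (series, joined only at node 1) = 2.7 + 24 = 26.7 Ω
  Rs2 = R3 + Rs1 (series, joined only at node 2) = 2700 + 26.7 = 2727 Ω
  Rs3 = R4 + Rs2 (series, joined only at node 3) = 3600 + 2727 = 6327 Ω
R_eq = 6.327 kΩ

Final answer: 6.327 kΩ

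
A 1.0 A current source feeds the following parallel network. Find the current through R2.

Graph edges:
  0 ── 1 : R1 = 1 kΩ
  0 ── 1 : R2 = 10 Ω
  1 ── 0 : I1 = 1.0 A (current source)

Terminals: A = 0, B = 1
All resistors sit directly between nodes 0 and 1, so they are in parallel and share one voltage V; the full source current 1 A splits among them.
1/R_par = 1/1000 + 1/10 = 0.101 S  =>  R_par = 9.901 Ω
V = I × R_par = 1 × 9.901 = 9.901 V
I_R2 = V/R2 = 9.901/10 = 0.9901 A

Final answer: 0.9901 A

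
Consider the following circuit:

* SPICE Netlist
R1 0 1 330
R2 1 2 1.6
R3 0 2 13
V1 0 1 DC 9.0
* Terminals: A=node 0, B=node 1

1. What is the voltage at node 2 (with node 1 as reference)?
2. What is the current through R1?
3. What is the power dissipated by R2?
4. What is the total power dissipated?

Nodal analysis, taking node 1 as the 0 V reference.
Source V1 fixes V_0 = 9 V.
KCL at each unknown node (sum of currents leaving = 0; resistances in Ω):
  Node 2: (V_2 - 0)/1.6 + (V_2 - 9)/13 = 0
Collecting terms: 0.7019 × V_2 = 0.6923  =>  V_2 = 0.9863 V
Part 1:
  Read off the nodal solution: V_2 = 0.9863 V
Part 2:
  I_R1 = (V_0 - V_1)/R1 = (9 - 0)/330 = 0.02727 A
  Magnitude: I_R1 = 0.02727 A
Part 3:
  I_R2 = (V_1 - V_2)/R2 = (0 - 0.9863)/1.6 = -0.6164 A
  P_R2 = I_R2² × R2 = (-0.6164)² × 1.6 = 0.608 W
Part 4:
  Power in each resistor, P = (ΔV)²/R:
    P_R1 = (9 - 0)²/330 = 0.2455 W
    P_R2 = (0 - 0.9863)²/1.6 = 0.608 W
    P_R3 = (9 - 0.9863)²/13 = 4.94 W
  P_total = P_R1 + P_R2 + P_R3 = 5.793 W

Final answers:
1. V_2 = 0.9863 V
2. I_R1 = 0.02727 A
3. P_R2 = 0.608 W
4. P_total = 5.793 W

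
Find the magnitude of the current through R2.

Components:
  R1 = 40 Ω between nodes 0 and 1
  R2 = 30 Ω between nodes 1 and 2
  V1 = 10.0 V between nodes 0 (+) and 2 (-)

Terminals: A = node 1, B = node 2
Nodal analysis, taking node 2 as the 0 V reference.
Source V1 fixes V_0 = 10 V.
KCL at each unknown node (sum of currents leaving = 0; resistances in Ω):
  Node 1: (V_1 - 10)/40 + (V_1 - 0)/30 = 0
Collecting terms: 0.05833 × V_1 = 0.25  =>  V_1 = 4.286 V
I_R2 = (V_1 - V_2)/R2 = (4.286 - 0)/30 = 0.1429 A
|I_R2| = 0.1429 A

Final answer: |I_R2| = 0.1429 A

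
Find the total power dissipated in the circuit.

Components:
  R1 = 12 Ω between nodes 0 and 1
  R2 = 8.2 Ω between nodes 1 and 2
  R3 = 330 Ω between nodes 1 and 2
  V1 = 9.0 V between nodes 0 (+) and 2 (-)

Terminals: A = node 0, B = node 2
Nodal analysis, taking node 2 as the 0 V reference.
Source V1 fixes V_0 = 9 V.
KCL at each unknown node (sum of currents leaving = 0; resistances in Ω):
  Node 1: (V_1 - 9)/12 + (V_1 - 0)/8.2 + (V_1 - 0)/330 = 0
Collecting terms: 0.2083 × V_1 = 0.75  =>  V_1 = 3.6 V
Power in each resistor, P = (ΔV)²/R:
  P_R1 = (9 - 3.6)²/12 = 2.43 W
  P_R2 = (3.6 - 0)²/8.2 = 1.581 W
  P_R3 = (3.6 - 0)²/330 = 0.03928 W
P_total = P_R1 + P_R2 + P_R3 = 4.05 W

Final answer: 4.05 W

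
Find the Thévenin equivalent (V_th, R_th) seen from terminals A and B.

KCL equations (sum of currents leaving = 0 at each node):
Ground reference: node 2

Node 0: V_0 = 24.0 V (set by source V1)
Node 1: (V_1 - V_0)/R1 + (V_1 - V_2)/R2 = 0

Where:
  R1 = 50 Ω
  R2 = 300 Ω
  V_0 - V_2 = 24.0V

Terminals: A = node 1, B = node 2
Step 1 — V_th is the open-circuit voltage V_A - V_B (nothing connected across the terminals).
Nodal analysis, taking node 2 as the 0 V reference.
Source V1 fixes V_0 = 24 V.
KCL at each unknown node (sum of currents leaving = 0; resistances in Ω):
  Node 1: (V_1 - 24)/50 + (V_1 - 0)/300 = 0
Collecting terms: 0.02333 × V_1 = 0.48  =>  V_1 = 20.57 V
V_th = V_1 - V_2 = 20.57 - 0 = 20.57 V
Step 2 — R_th: zero the source — replace V1 by a short circuit (node 2 merges into node 0) — and find the resistance seen between A (node 1) and B (node 0).
Reduce the network between node 1 (A) and node 0 (B) by series/parallel combination:
  Rp1 = R1 ‖ R2 (parallel, both between nodes 0 and 1) = 1/(1/50 + 1/300) = 42.86 Ω
R_th = 42.86 Ω

Final answer: V_th = 20.57 V, R_th = 42.86 Ω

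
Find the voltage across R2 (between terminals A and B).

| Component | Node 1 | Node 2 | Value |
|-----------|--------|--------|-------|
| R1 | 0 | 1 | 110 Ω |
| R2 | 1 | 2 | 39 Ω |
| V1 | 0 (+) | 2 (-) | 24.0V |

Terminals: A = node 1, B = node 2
R1 and R2 are in series across V1 (node 0 → node 1 → node 2), and the output A–B is taken across R2, so this is a voltage divider.
Series current: I = V1/(R1 + R2) = 24/(110 + 39) = 24/149 = 0.1611 A
V_R2 = I × R2 = V1 × R2/(R1 + R2) = 24 × 39/149 = 6.282 V

Final answer: 6.282 V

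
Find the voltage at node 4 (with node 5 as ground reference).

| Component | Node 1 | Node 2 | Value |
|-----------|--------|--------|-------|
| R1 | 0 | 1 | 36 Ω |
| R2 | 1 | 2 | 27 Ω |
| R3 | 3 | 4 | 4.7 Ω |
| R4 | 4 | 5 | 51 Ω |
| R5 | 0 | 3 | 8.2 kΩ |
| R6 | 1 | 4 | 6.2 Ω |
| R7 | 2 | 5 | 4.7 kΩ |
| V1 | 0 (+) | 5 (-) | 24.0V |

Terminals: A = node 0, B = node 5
Nodal analysis, taking node 5 as the 0 V reference.
Source V1 fixes V_0 = 24 V.
KCL at each unknown node (sum of currents leaving = 0; resistances in Ω):
  Node 1: (V_1 - 24)/36 + (V_1 - V_2)/27 + (V_1 - V_4)/6.2 = 0
  Node 2: (V_2 - V_1)/27 + (V_2 - 0)/4700 = 0
  Node 3: (V_3 - V_4)/4.7 + (V_3 - 24)/8200 = 0
  Node 4: (V_4 - V_3)/4.7 + (V_4 - 0)/51 + (V_4 - V_1)/6.2 = 0
Collecting terms (coefficients in siemens):
  0.2261·V_1 - 0.03704·V_2 - 0.1613·V_4 = 0.6667
  0.03725·V_2 - 0.03704·V_1 = 0
  0.2129·V_3 - 0.2128·V_4 = 0.002927
  0.3937·V_4 - 0.1613·V_1 - 0.2128·V_3 = 0
Solving these 4 simultaneous equations (Gaussian elimination) gives:
  V_1 = 14.69 V, V_2 = 14.6 V, V_3 = 13.11 V, V_4 = 13.1 V
The requested potential is V_4 = 13.1 V.

Final answer: V_4 = 13.1 V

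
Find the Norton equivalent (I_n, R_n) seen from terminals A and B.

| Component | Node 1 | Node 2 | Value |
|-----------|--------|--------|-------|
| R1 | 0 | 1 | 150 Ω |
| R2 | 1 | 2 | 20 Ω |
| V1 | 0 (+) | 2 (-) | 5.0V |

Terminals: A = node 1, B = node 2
Find the Thévenin equivalent first; then I_n = V_th/R_th and R_n = R_th.
Step 1 — V_th is the open-circuit voltage V_A - V_B (nothing connected across the terminals).
Nodal analysis, taking node 2 as the 0 V reference.
Source V1 fixes V_0 = 5 V.
KCL at each unknown node (sum of currents leaving = 0; resistances in Ω):
  Node 1: (V_1 - 5)/150 + (V_1 - 0)/20 = 0
Collecting terms: 0.05667 × V_1 = 0.03333  =>  V_1 = 0.5882 V
V_th = V_1 - V_2 = 0.5882 - 0 = 0.5882 V
Step 2 — R_th: zero the source — replace V1 by a short circuit (node 2 merges into node 0) — and find the resistance seen between A (node 1) and B (node 0).
Reduce the network between node 1 (A) and node 0 (B) by series/parallel combination:
  Rp1 = R1 ‖ R2 (parallel, both between nodes 0 and 1) = 1/(1/150 + 1/20) = 17.65 Ω
R_th = 17.65 Ω
I_n = V_th/R_th = 0.5882/17.65 = 0.03333 A, and R_n = R_th = 17.65 Ω

Final answer: I_n = 0.03333 A, R_n = 17.65 Ω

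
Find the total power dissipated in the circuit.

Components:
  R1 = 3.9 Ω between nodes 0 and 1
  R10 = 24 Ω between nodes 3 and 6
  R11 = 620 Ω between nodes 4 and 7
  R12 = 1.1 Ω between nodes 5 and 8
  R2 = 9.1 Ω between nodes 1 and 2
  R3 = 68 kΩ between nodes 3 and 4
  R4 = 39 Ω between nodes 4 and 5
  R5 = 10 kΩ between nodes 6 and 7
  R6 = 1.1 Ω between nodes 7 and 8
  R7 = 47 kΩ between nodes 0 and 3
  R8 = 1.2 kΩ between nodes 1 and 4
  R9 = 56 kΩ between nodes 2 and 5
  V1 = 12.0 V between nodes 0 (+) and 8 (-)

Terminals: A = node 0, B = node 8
Nodal analysis, taking node 8 as the 0 V reference.
Source V1 fixes V_0 = 12 V.
KCL at each unknown node (sum of currents leaving = 0; resistances in Ω):
  Node 1: (V_1 - 12)/3.9 + (V_1 - V_2)/9.1 + (V_1 - V_4)/1200 = 0
  Node 2: (V_2 - V_1)/9.1 + (V_2 - V_5)/56000 = 0
  Node 3: (V_3 - V_4)/68000 + (V_3 - 12)/47000 + (V_3 - V_6)/24 = 0
  Node 4: (V_4 - V_3)/68000 + (V_4 - V_5)/39 + (V_4 - V_1)/1200 + (V_4 - V_7)/620 = 0
  Node 5: (V_5 - V_4)/39 + (V_5 - V_2)/56000 + (V_5 - 0)/1.1 = 0
  Node 6: (V_6 - V_7)/10000 + (V_6 - V_3)/24 = 0
  Node 7: (V_7 - V_6)/10000 + (V_7 - 0)/1.1 + (V_7 - V_4)/620 = 0
Collecting terms (coefficients in siemens):
  0.3671·V_1 - 0.1099·V_2 - 0.0008333·V_4 = 3.077
  0.1099·V_2 - 0.1099·V_1 - 0.00001786·V_5 = 0
  0.0417·V_3 - 0.00001471·V_4 - 0.04167·V_6 = 0.0002553
  0.0281·V_4 - 0.0008333·V_1 - 0.00001471·V_3 - 0.02564·V_5 - 0.001613·V_7 = 0
  0.9347·V_5 - 0.00001786·V_2 - 0.02564·V_4 = 0
  0.04177·V_6 - 0.04167·V_3 - 0.0001·V_7 = 0
  0.9108·V_7 - 0.001613·V_4 - 0.0001·V_6 = 0
Solving these 7 simultaneous equations (Gaussian elimination) gives:
  V_1 = 11.96 V, V_2 = 11.96 V, V_3 = 1.921 V, V_4 = 0.3651 V
  V_5 = 0.01024 V, V_6 = 1.916 V, V_7 = 0.000857 V
Power in each resistor, P = (ΔV)²/R:
  P_R1 = (12 - 11.96)²/3.9 = 0.0003805 W
  P_R2 = (11.96 - 11.96)²/9.1 = 0.0000004143 W
  P_R3 = (1.921 - 0.3651)²/68000 = 0.0000356 W
  P_R4 = (0.3651 - 0.01024)²/39 = 0.003229 W
  P_R5 = (1.916 - 0.000857)²/10000 = 0.000367 W
  P_R6 = (0.000857 - 0)²/1.1 = 0.0000006676 W
  P_R7 = (12 - 1.921)²/47000 = 0.002161 W
  P_R8 = (11.96 - 0.3651)²/1200 = 0.1121 W
  P_R9 = (11.96 - 0.01024)²/56000 = 0.00255 W
  P_R10 = (1.921 - 1.916)²/24 = 0.0000008807 W
  P_R11 = (0.3651 - 0.000857)²/620 = 0.000214 W
  P_R12 = (0.01024 - 0)²/1.1 = 0.00009539 W
P_total = P_R1 + P_R2 + P_R3 + P_R4 + P_R5 + P_R6 + P_R7 + P_R8 + P_R9 + P_R10 + P_R11 + P_R12 = 0.1211 W

Final answer: 0.1211 W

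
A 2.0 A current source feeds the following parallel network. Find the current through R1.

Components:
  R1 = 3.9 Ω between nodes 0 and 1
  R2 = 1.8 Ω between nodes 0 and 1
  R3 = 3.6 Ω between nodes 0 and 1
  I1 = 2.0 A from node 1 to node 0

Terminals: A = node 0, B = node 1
All resistors sit directly between nodes 0 and 1, so they are in parallel and share one voltage V; the full source current 2 A splits among them.
1/R_par = 1/3.9 + 1/1.8 + 1/3.6 = 1.09 S  =>  R_par = 0.9176 Ω
V = I × R_par = 2 × 0.9176 = 1.835 V
I_R1 = V/R1 = 1.835/3.9 = 0.4706 A

Final answer: 0.4706 A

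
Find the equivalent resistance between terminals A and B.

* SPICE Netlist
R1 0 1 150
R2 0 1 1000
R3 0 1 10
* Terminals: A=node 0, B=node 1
Reduce the network between node 0 (A) and node 1 (B) by series/parallel combination:
  Rp1 = R1 ‖ R2 ‖ R3 (parallel, all between nodes 0 and 1) = 1/(1/150 + 1/1000 + 1/10) = 9.288 Ω
R_eq = 9.288 Ω

Final answer: 9.288 Ω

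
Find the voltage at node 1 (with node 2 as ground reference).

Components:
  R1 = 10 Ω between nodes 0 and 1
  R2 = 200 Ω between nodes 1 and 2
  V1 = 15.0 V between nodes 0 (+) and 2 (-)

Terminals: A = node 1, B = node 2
Nodal analysis, taking node 2 as the 0 V reference.
Source V1 fixes V_0 = 15 V.
KCL at each unknown node (sum of currents leaving = 0; resistances in Ω):
  Node 1: (V_1 - 15)/10 + (V_1 - 0)/200 = 0
Collecting terms: 0.105 × V_1 = 1.5  =>  V_1 = 14.29 V
The requested potential is V_1 = 14.29 V.

Final answer: V_1 = 14.29 V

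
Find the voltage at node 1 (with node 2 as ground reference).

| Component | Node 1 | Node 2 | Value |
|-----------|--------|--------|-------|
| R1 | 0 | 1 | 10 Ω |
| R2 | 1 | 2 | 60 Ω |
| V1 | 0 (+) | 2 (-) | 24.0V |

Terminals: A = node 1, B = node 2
Nodal analysis, taking node 2 as the 0 V reference.
Source V1 fixes V_0 = 24 V.
KCL at each unknown node (sum of currents leaving = 0; resistances in Ω):
  Node 1: (V_1 - 24)/10 + (V_1 - 0)/60 = 0
Collecting terms: 0.1167 × V_1 = 2.4  =>  V_1 = 20.57 V
The requested potential is V_1 = 20.57 V.

Final answer: V_1 = 20.57 V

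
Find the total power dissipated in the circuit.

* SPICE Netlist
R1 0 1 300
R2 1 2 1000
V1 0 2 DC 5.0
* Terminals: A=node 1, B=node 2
Nodal analysis, taking node 2 as the 0 V reference.
Source V1 fixes V_0 = 5 V.
KCL at each unknown node (sum of currents leaving = 0; resistances in Ω):
  Node 1: (V_1 - 5)/300 + (V_1 - 0)/1000 = 0
Collecting terms: 0.004333 × V_1 = 0.01667  =>  V_1 = 3.846 V
Power in each resistor, P = (ΔV)²/R:
  P_R1 = (5 - 3.846)²/300 = 0.004438 W
  P_R2 = (3.846 - 0)²/1000 = 0.01479 W
P_total = P_R1 + P_R2 = 0.01923 W

Final answer: 0.01923 W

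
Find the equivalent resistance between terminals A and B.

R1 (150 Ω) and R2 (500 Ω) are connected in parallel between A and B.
Reduce the network between node 0 (A) and node 1 (B) by series/parallel combination:
  Rp1 = R1 ‖ R2 (parallel, both between nodes 0 and 1) = 1/(1/150 + 1/500) = 115.4 Ω
R_eq = 115.4 Ω

Final answer: 115.4 Ω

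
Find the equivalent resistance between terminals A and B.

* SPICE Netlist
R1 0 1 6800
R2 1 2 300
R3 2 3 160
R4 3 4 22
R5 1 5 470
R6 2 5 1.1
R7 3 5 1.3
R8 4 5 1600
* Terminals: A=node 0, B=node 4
The network is not a plain series/parallel combination. Inject a 1 A test current into terminal A (node 0) and return it from terminal B (node 4); then R_eq = V_A / (1 A).
Nodal analysis, taking node 4 as the 0 V reference.
Current source I_test pushes 1 A into node 0 and draws it out of node 4.
KCL at each unknown node (sum of currents leaving = 0; resistances in Ω):
  Node 0: (V_0 - V_1)/6800 - 1 = 0
  Node 1: (V_1 - V_0)/6800 + (V_1 - V_2)/300 + (V_1 - V_5)/470 = 0
  Node 2: (V_2 - V_1)/300 + (V_2 - V_3)/160 + (V_2 - V_5)/1.1 = 0
  Node 3: (V_3 - V_2)/160 + (V_3 - 0)/22 + (V_3 - V_5)/1.3 = 0
  Node 5: (V_5 - V_1)/470 + (V_5 - V_2)/1.1 + (V_5 - V_3)/1.3 + (V_5 - 0)/1600 = 0
Collecting terms (coefficients in siemens):
  0.0001471·V_0 - 0.0001471·V_1 = 1
  0.005608·V_1 - 0.0001471·V_0 - 0.003333·V_2 - 0.002128·V_5 = 0
  0.9187·V_2 - 0.003333·V_1 - 0.00625·V_3 - 0.9091·V_5 = 0
  0.8209·V_3 - 0.00625·V_2 - 0.7692·V_5 = 0
  1.681·V_5 - 0.002128·V_1 - 0.9091·V_2 - 0.7692·V_3 = 0
Solving these 5 simultaneous equations (Gaussian elimination) gives:
  V_0 = 7006 V, V_1 = 206.5 V, V_2 = 23.61 V, V_3 = 21.68 V
  V_5 = 22.95 V
R_eq = V_0 / 1 A = 7006 Ω = 7.006 kΩ

Final answer: 7.006 kΩ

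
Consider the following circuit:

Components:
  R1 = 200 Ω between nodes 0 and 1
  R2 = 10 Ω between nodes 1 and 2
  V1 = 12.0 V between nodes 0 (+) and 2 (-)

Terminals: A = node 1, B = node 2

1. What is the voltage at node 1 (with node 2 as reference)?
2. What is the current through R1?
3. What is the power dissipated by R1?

Nodal analysis, taking node 2 as the 0 V reference.
Source V1 fixes V_0 = 12 V.
KCL at each unknown node (sum of currents leaving = 0; resistances in Ω):
  Node 1: (V_1 - 12)/200 + (V_1 - 0)/10 = 0
Collecting terms: 0.105 × V_1 = 0.06  =>  V_1 = 0.5714 V
Part 1:
  Read off the nodal solution: V_1 = 0.5714 V
Part 2:
  I_R1 = (V_0 - V_1)/R1 = (12 - 0.5714)/200 = 0.05714 A
  Magnitude: I_R1 = 0.05714 A
Part 3:
  I_R1 = (V_0 - V_1)/R1 = (12 - 0.5714)/200 = 0.05714 A
  P_R1 = I_R1² × R1 = (0.05714)² × 200 = 0.6531 W

Final answers:
1. V_1 = 0.5714 V
2. I_R1 = 0.05714 A
3. P_R1 = 0.6531 W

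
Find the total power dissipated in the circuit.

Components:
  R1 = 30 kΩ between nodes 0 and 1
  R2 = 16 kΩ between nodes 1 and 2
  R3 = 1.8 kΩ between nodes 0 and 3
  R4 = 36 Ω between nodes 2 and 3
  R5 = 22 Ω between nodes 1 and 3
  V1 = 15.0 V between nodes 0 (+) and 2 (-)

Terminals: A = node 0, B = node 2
Nodal analysis, taking node 2 as the 0 V reference.
Source V1 fixes V_0 = 15 V.
KCL at each unknown node (sum of currents leaving = 0; resistances in Ω):
  Node 1: (V_1 - 15)/30000 + (V_1 - 0)/16000 + (V_1 - V_3)/22 = 0
  Node 3: (V_3 - 15)/1800 + (V_3 - 0)/36 + (V_3 - V_1)/22 = 0
Collecting terms (coefficients in siemens):
  0.04555·V_1 - 0.04545·V_3 = 0.0005
  0.07379·V_3 - 0.04545·V_1 = 0.008333
Determinant D = (0.04555)(0.07379) - (-0.04545)(-0.04545) = 0.001295
V_1 = [(0.0005)(0.07379) - (-0.04545)(0.008333)]/D = 0.321 V
V_3 = [(0.04555)(0.008333) - (0.0005)(-0.04545)]/D = 0.3107 V
Power in each resistor, P = (ΔV)²/R:
  P_R1 = (15 - 0.321)²/30000 = 0.007182 W
  P_R2 = (0.321 - 0)²/16000 = 0.00000644 W
  P_R3 = (15 - 0.3107)²/1800 = 0.1199 W
  P_R4 = (0 - 0.3107)²/36 = 0.002681 W
  P_R5 = (0.321 - 0.3107)²/22 = 0.000004844 W
P_total = P_R1 + P_R2 + P_R3 + P_R4 + P_R5 = 0.1298 W

Final answer: 0.1298 W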